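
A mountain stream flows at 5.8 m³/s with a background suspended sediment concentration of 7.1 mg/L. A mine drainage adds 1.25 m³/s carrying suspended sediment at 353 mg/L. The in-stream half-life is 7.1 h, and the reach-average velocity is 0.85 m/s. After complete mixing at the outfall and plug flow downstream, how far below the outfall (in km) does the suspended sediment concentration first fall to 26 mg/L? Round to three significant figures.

30.3 km

Mixed concentration C = ΣQC/ΣQ = (5.800·7.100 + 1.250·353.0) / 7.050 = 482.4/7.050 = 68.43 mg/L.
Half-life 7.1 h → k = ln 2 / 7.1 = 0.09763 h⁻¹ = 2.343 d⁻¹.
Set 68.43·exp(−k·t) = 26 → t = ln(68.43/26)/k = 35680 s = 9.912 h.
Distance = v·t = 0.85·35680 = 30330 m = 30.33 km.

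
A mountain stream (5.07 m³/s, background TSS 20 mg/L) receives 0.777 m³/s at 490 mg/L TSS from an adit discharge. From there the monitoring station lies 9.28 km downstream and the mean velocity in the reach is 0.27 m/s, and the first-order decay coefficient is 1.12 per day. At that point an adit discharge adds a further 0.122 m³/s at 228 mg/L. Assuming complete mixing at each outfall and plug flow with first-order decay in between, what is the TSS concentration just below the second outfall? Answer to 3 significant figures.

56.4 mg/L

Flow-weighted average: C = (5.070·20.00 + 0.7770·490.0) / 5.847 = 482.1/5.847 = 82.46 mg/L; combined flow 5.847 m³/s.
Travel time t = 9.28·1000 / 0.27 = 34370 s = 9.547 h.
After decay, C = 82.46 × e^(−kt) = 82.46 × 0.6405 = 52.81 mg/L.
Second outfall: C = (5.847·52.81 + 0.1220·228.0)/5.969 = 56.39 mg/L.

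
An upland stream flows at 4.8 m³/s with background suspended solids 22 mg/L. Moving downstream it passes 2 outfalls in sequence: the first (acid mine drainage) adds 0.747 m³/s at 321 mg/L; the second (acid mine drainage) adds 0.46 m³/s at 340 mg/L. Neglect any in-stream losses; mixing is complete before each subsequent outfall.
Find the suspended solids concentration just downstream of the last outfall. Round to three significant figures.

Below outfall 1: Q → 5.547 m³/s, C = (4.800·22.00 + 0.7470·321.0)/5.547 = 62.27 mg/L.
Below outfall 2: Q → 6.007 m³/s, C = (5.547·62.27 + 0.4600·340.0)/6.007 = 83.53 mg/L.

83.5 mg/L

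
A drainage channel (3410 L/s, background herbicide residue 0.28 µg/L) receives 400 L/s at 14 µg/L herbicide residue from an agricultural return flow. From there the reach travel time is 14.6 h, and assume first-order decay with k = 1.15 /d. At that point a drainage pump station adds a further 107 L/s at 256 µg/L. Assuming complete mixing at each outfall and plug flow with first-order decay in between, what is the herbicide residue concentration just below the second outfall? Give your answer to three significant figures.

After mixing, C = (3410·0.2800 + 400.0·14.00) / 3810 = 6555/3810 = 1.720 µg/L; combined flow 3810 L/s.
After decay, C = 1.720 × e^(−kt) = 1.720 × 0.4968 = 0.8547 µg/L.
Second outfall: C = (3810·0.8547 + 107.0·256.0)/3917 = 7.824 µg/L.

7.82 µg/L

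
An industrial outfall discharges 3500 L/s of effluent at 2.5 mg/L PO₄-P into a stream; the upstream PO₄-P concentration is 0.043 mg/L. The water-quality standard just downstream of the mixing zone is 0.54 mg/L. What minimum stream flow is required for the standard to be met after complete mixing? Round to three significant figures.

13800 L/s

Set C_mix = 0.54: (Q·0.04300 + 3500·2.500) / (Q + 3500) = 0.54
→ Q = 3500·(2.500 − 0.54)/(0.54 − 0.04300) = 13800 L/s.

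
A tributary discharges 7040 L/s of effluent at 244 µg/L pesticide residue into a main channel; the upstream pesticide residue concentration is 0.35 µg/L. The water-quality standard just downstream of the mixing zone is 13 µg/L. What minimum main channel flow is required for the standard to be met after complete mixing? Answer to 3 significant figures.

Set C_mix = 13: (Q·0.3500 + 7040·244.0) / (Q + 7040) = 13
→ Q = 7040·(244.0 − 13)/(13 − 0.3500) = 128600 L/s.

129000 L/s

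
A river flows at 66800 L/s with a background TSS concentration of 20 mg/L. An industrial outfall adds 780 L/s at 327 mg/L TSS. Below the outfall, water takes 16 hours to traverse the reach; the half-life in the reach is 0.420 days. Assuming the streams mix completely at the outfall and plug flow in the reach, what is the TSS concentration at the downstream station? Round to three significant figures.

Flow-weighted average: C = (66800·20.00 + 780.0·327.0) / 67580 = 1591000/67580 = 23.54 mg/L.
Half-life 0.420 d → k = ln 2 / 0.420 = 1.650 d⁻¹.
Decay over the reach: 23.54·exp(−kt) = 23.54·0.3328 = 7.835 mg/L.

7.84 mg/L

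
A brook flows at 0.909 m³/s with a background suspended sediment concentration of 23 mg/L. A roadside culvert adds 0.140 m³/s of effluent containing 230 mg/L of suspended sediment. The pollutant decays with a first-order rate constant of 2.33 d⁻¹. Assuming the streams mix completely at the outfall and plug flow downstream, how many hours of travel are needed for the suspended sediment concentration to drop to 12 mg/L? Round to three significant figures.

After mixing, C = (0.9090·23.00 + 0.1400·230.0) / 1.049 = 53.11/1.049 = 50.63 mg/L.
50.63·exp(−k·t) = 12 → t = ln(50.63/12)/k = 53380 s = 14.83 h.

14.8 h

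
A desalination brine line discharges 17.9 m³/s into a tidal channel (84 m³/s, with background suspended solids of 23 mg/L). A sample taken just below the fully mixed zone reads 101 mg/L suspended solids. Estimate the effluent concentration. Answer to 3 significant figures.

Mass balance: 84.00·23.00 + 17.90·Cₑ = 101.9·101.0
→ Cₑ = (101.9·101.0 − 84.00·23.00) / 17.90 = 467.0 mg/L.

467 mg/L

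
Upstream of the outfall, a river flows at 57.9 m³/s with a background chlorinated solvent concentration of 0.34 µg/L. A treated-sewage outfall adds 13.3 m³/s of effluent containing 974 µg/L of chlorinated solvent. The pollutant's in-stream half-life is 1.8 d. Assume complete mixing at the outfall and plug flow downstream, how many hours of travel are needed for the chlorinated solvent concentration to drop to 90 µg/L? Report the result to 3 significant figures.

Mixed concentration C = ΣQC/ΣQ = (57.90·0.3400 + 13.30·974.0) / 71.20 = 12970/71.20 = 182.2 µg/L.
Half-life 1.8 d → k = ln 2 / 1.8 = 0.3851 d⁻¹.
182.2·exp(−k·t) = 90 → t = ln(182.2/90)/k = 158300 s = 43.96 h.

44.0 h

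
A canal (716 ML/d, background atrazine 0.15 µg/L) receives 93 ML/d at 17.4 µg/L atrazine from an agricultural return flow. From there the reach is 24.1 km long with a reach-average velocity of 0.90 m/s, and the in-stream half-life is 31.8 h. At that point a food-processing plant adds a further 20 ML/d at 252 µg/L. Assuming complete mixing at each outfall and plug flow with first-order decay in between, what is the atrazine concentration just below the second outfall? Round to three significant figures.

Mass balance: C = (716.0·0.1500 + 93.00·17.40) / 809.0 = 1726/809.0 = 2.133 µg/L; combined flow 809.0 ML/d.
Travel time t = 24.1·1000 / 0.90 = 26780 s = 7.438 h.
Half-life 31.8 h → k = ln 2 / 31.8 = 0.02180 h⁻¹ = 0.5231 d⁻¹.
After decay, C = 2.133 × e^(−kt) = 2.133 × 0.8503 = 1.814 µg/L.
At the second outfall, C = (809.0·1.814 + 20.00·252.0) / (809.0 + 20.00) = 7.850 µg/L.

7.85 µg/L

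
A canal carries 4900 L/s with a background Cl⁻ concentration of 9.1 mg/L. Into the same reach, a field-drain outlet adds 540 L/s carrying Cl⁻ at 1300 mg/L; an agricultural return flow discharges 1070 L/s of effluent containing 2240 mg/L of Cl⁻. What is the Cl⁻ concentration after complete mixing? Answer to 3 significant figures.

Conservation of mass: C = (4900·9.100 + 540.0·1300 + 1070·2240) / 6510 = 3143000/6510 = 482.9 mg/L.

483 mg/L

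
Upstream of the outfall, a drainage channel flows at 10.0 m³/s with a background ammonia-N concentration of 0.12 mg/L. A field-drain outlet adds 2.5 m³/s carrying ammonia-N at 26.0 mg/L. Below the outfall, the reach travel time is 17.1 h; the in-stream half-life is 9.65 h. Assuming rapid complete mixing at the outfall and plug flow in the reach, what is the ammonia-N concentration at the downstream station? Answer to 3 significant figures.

After mixing, C = (10.00·0.1200 + 2.500·26.00) / 12.50 = 66.20/12.50 = 5.296 mg/L.
Half-life 9.65 h → k = ln 2 / 9.65 = 0.07183 h⁻¹ = 1.724 d⁻¹.
Applying C = C₀e^(−kt): 5.296 × 0.2928 = 1.551 mg/L.

1.55 mg/L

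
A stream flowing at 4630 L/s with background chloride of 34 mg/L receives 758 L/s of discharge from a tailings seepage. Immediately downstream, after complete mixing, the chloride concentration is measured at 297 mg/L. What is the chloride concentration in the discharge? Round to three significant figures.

Mass balance: 4630·34.00 + 758.0·Cₑ = 5388·297.0
→ Cₑ = (5388·297.0 − 4630·34.00) / 758.0 = 1903 mg/L.

1900 mg/L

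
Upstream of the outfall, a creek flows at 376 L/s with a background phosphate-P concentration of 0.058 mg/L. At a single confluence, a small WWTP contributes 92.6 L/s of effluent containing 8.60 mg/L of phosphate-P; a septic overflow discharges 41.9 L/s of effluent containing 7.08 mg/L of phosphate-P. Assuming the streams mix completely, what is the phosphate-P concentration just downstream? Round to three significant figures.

Mass balance: C = (376.0·0.05800 + 92.60·8.600 + 41.90·7.080) / 510.5 = 1115/510.5 = 2.184 mg/L.

2.18 mg/L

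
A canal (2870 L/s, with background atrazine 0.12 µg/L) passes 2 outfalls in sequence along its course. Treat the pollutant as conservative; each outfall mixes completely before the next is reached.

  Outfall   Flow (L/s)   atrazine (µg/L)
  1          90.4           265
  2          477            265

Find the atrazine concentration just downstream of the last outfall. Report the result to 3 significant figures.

43.8 µg/L

Below outfall 1: Q → 2960 L/s, C = (2870·0.1200 + 90.40·265.0)/2960 = 8.208 µg/L.
Below outfall 2: Q → 3437 L/s, C = (2960·8.208 + 477.0·265.0)/3437 = 43.84 µg/L.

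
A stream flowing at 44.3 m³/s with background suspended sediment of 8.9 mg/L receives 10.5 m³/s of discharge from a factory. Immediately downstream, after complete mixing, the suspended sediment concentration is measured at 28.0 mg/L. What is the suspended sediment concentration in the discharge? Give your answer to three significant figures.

109 mg/L

Mass balance: 44.30·8.900 + 10.50·Cₑ = 54.80·28.00
→ Cₑ = (54.80·28.00 − 44.30·8.900) / 10.50 = 108.6 mg/L.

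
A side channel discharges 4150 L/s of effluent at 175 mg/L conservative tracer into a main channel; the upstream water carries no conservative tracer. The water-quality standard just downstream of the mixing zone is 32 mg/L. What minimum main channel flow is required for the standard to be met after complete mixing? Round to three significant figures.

Set C_mix = 32: (Q·0 + 4150·175.0) / (Q + 4150) = 32
→ Q = 4150·(175.0 − 32)/(32 − 0) = 18550 L/s.

18500 L/s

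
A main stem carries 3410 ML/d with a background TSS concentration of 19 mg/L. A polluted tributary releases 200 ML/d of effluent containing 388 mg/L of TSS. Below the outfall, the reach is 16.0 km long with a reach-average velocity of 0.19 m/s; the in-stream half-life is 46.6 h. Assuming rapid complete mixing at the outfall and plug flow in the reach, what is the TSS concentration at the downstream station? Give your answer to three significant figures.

Mass balance: C = (3410·19.00 + 200.0·388.0) / 3610 = 142400/3610 = 39.44 mg/L.
Travel time t = 16.0·1000 / 0.19 = 84210 s = 23.39 h.
Half-life 46.6 h → k = ln 2 / 46.6 = 0.01487 h⁻¹ = 0.3570 d⁻¹.
After decay, C = 39.44 × e^(−kt) = 39.44 × 0.7061 = 27.85 mg/L.

27.9 mg/L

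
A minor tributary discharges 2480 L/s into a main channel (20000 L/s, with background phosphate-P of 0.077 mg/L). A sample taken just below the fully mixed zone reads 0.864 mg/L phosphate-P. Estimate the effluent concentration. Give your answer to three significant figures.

7.21 mg/L

Mass balance: 20000·0.07700 + 2480·Cₑ = 22480·0.8640
→ Cₑ = (22480·0.8640 − 20000·0.07700) / 2480 = 7.211 mg/L.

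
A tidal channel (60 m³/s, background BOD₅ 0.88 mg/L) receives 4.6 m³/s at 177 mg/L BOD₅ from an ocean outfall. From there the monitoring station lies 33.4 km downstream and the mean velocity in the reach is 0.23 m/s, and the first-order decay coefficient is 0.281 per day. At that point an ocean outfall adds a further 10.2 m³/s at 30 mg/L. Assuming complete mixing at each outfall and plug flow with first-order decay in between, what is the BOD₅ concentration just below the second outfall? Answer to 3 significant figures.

11.3 mg/L

Mixed concentration C = ΣQC/ΣQ = (60.00·0.8800 + 4.600·177.0) / 64.60 = 867.0/64.60 = 13.42 mg/L; combined flow 64.60 m³/s.
Travel time t = 33.4·1000 / 0.23 = 145200 s = 40.34 h.
Applying C = C₀e^(−kt): 13.42 × 0.6236 = 8.369 mg/L.
Second outfall: C = (64.60·8.369 + 10.20·30.00)/74.80 = 11.32 mg/L.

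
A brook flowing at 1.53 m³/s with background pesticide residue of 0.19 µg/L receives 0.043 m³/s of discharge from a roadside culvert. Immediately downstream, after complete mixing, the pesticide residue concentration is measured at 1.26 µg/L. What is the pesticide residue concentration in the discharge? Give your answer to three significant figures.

Mass balance: 1.530·0.1900 + 0.04300·Cₑ = 1.573·1.260
→ Cₑ = (1.573·1.260 − 1.530·0.1900) / 0.04300 = 39.33 µg/L.

39.3 µg/L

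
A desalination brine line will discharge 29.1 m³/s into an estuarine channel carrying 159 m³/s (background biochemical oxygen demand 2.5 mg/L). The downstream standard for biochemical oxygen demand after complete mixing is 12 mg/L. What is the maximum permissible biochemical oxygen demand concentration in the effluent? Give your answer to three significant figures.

At the limit, (Qr·Cr + Qe·Cₑ)/(Qr + Qe) = 12:
Cₑ = (188.1·12 − 159.0·2.500) / 29.10 = 63.91 mg/L.

63.9 mg/L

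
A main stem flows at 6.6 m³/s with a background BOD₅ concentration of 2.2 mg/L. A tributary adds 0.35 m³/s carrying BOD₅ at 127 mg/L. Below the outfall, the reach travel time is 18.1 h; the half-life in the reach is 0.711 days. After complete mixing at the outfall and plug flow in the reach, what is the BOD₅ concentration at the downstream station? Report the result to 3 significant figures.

Conservation of mass: C = (6.600·2.200 + 0.3500·127.0) / 6.950 = 58.97/6.950 = 8.485 mg/L.
Half-life 0.711 d → k = ln 2 / 0.711 = 0.9749 d⁻¹.
Decay over the reach: 8.485·exp(−kt) = 8.485·0.4794 = 4.068 mg/L.

4.07 mg/L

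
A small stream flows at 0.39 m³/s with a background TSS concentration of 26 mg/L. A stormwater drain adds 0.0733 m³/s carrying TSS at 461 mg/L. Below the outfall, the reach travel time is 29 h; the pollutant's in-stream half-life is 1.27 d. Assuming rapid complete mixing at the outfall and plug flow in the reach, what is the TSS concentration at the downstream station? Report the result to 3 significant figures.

After mixing, C = (0.3900·26.00 + 0.07330·461.0) / 0.4633 = 43.93/0.4633 = 94.82 mg/L.
Half-life 1.27 d → k = ln 2 / 1.27 = 0.5458 d⁻¹.
After decay, C = 94.82 × e^(−kt) = 94.82 × 0.5171 = 49.03 mg/L.

49.0 mg/L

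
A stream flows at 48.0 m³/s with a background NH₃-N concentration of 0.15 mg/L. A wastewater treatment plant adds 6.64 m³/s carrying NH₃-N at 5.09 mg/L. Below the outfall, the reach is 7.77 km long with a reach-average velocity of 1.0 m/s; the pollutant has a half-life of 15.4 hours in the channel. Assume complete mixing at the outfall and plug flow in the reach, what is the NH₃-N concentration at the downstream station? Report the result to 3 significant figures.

After mixing, C = (48.00·0.1500 + 6.640·5.090) / 54.64 = 41.00/54.64 = 0.7503 mg/L.
Travel time t = 7.77·1000 / 1.0 = 7770 s = 2.158 h.
Half-life 15.4 h → k = ln 2 / 15.4 = 0.04501 h⁻¹ = 1.080 d⁻¹.
First-order decay: C = 0.7503·exp(−k·t) = 0.7503·0.9074 = 0.6809 mg/L.

0.681 mg/L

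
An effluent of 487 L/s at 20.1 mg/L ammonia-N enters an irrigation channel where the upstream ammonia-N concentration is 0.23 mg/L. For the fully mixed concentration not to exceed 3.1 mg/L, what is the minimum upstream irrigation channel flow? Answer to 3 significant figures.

Set C_mix = 3.1: (Q·0.2300 + 487.0·20.10) / (Q + 487.0) = 3.1
→ Q = 487.0·(20.10 − 3.1)/(3.1 − 0.2300) = 2885 L/s.

2880 L/s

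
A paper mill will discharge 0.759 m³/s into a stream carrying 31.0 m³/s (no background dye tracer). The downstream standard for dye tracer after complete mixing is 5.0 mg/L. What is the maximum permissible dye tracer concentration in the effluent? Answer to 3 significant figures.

At the limit, (Qr·Cr + Qe·Cₑ)/(Qr + Qe) = 5.0:
Cₑ = (31.76·5.0 − 31.00·0) / 0.7590 = 209.2 mg/L.

209 mg/L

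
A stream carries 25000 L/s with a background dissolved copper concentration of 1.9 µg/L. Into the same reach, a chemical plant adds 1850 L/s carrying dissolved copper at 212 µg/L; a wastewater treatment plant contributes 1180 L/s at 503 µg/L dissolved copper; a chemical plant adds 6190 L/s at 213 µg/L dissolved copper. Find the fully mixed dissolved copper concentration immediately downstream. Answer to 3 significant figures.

Mixed concentration C = ΣQC/ΣQ = (25000·1.900 + 1850·212.0 + 1180·503.0 + 6190·213.0) / 34220 = 2352000/34220 = 68.72 µg/L.

68.7 µg/L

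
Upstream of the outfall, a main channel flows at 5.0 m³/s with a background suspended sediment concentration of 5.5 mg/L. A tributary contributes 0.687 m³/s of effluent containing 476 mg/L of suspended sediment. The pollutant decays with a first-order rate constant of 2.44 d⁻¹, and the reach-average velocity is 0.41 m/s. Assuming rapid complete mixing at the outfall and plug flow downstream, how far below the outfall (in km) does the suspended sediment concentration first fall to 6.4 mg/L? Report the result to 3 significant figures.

33.0 km

After mixing, C = (5.000·5.500 + 0.6870·476.0) / 5.687 = 354.5/5.687 = 62.34 mg/L.
Set 62.34·exp(−k·t) = 6.4 → t = ln(62.34/6.4)/k = 80600 s = 22.39 h.
Distance = v·t = 0.41·80600 = 33050 m = 33.05 km.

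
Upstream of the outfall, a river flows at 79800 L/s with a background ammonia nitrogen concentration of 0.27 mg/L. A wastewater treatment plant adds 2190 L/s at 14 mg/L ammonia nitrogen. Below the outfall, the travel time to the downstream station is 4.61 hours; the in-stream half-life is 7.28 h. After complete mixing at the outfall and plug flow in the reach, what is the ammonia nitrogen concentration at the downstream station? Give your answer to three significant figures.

0.411 mg/L

Mass balance: C = (79800·0.2700 + 2190·14.00) / 81990 = 52210/81990 = 0.6367 mg/L.
Half-life 7.28 h → k = ln 2 / 7.28 = 0.09521 h⁻¹ = 2.285 d⁻¹.
After decay, C = 0.6367 × e^(−kt) = 0.6367 × 0.6447 = 0.4105 mg/L.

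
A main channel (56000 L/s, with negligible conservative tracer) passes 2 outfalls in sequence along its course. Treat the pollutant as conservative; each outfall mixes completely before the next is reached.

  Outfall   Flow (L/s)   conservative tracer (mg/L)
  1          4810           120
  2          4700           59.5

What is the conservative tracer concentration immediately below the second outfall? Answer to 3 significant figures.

Below outfall 1: Q → 60810 L/s, C = (56000·0 + 4810·120.0)/60810 = 9.492 mg/L.
Below outfall 2: Q → 65510 L/s, C = (60810·9.492 + 4700·59.50)/65510 = 13.08 mg/L.

13.1 mg/L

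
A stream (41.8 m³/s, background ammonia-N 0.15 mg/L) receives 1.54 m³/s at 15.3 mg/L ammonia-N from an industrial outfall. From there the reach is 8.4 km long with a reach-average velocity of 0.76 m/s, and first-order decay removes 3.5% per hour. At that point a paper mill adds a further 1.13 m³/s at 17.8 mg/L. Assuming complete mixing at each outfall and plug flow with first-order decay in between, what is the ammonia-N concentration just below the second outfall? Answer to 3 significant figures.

After mixing, C = (41.80·0.1500 + 1.540·15.30) / 43.34 = 29.83/43.34 = 0.6883 mg/L; combined flow 43.34 m³/s.
Travel time t = 8.4·1000 / 0.76 = 11050 s = 3.070 h.
3.5%/h lost → k = −ln(1 − 0.035) = 0.03563 h⁻¹.
After decay, C = 0.6883 × e^(−kt) = 0.6883 × 0.8964 = 0.6170 mg/L.
Second outfall: C = (43.34·0.6170 + 1.130·17.80)/44.47 = 1.054 mg/L.

1.05 mg/L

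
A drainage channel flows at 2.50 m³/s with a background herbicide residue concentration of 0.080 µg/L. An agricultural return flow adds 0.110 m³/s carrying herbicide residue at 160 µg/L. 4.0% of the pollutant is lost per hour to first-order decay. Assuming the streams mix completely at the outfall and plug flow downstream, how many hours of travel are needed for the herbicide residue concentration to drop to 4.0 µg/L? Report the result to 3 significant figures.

13.1 h

Mass balance: C = (2.500·0.08000 + 0.1100·160.0) / 2.610 = 17.80/2.610 = 6.820 µg/L.
4.0%/h lost → k = −ln(1 − 0.04) = 0.04082 h⁻¹.
6.820·exp(−k·t) = 4.0 → t = ln(6.820/4.0)/k = 47050 s = 13.07 h.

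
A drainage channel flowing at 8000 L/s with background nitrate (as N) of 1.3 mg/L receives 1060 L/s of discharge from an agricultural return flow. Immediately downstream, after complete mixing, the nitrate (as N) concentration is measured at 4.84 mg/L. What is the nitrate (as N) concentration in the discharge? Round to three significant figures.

31.6 mg/L

Mass balance: 8000·1.300 + 1060·Cₑ = 9060·4.840
→ Cₑ = (9060·4.840 − 8000·1.300) / 1060 = 31.56 mg/L.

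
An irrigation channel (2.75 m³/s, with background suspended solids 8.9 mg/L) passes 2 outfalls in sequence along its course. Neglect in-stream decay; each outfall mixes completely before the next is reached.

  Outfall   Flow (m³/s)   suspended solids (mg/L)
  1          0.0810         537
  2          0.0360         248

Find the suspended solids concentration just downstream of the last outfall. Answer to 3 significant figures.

26.8 mg/L

Outfall 1: combined Q = 2.831 m³/s; C = (2.750·8.900 + 0.08100·537.0)/2.831 = 24.01 mg/L.
Outfall 2: combined Q = 2.867 m³/s; C = (2.831·24.01 + 0.03600·248.0)/2.867 = 26.82 mg/L.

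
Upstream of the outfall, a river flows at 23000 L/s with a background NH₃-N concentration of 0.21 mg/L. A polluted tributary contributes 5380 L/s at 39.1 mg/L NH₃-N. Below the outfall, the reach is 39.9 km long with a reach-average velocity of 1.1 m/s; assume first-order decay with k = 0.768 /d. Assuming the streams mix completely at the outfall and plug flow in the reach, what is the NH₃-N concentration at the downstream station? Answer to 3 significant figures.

5.49 mg/L

Conservation of mass: C = (23000·0.2100 + 5380·39.10) / 28380 = 215200/28380 = 7.582 mg/L.
Travel time t = 39.9·1000 / 1.1 = 36270 s = 10.08 h.
After decay, C = 7.582 × e^(−kt) = 7.582 × 0.7244 = 5.493 mg/L.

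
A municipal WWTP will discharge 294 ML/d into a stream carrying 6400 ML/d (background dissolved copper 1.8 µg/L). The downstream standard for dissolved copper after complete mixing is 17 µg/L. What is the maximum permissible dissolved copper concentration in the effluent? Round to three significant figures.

348 µg/L

At the limit, (Qr·Cr + Qe·Cₑ)/(Qr + Qe) = 17:
Cₑ = (6694·17 − 6400·1.800) / 294.0 = 347.9 µg/L.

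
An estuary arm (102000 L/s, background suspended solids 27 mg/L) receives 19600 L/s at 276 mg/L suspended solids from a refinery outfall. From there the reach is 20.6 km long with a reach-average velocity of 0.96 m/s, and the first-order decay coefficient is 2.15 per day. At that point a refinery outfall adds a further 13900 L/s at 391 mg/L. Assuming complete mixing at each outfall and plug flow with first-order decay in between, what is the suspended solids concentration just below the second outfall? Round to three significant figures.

75.4 mg/L

Mass balance: C = (102000·27.00 + 19600·276.0) / 121600 = 8164000/121600 = 67.13 mg/L; combined flow 121600 L/s.
Travel time t = 20.6·1000 / 0.96 = 21460 s = 5.961 h.
First-order decay: C = 67.13·exp(−k·t) = 67.13·0.5863 = 39.36 mg/L.
Second outfall: C = (121600·39.36 + 13900·391.0)/135500 = 75.43 mg/L.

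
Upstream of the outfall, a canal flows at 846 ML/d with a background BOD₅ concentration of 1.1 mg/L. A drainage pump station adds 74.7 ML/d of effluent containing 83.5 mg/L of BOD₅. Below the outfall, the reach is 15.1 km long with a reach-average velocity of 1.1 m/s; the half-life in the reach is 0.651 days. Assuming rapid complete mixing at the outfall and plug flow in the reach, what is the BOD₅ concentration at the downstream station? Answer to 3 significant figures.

6.57 mg/L

Flow-weighted average: C = (846.0·1.100 + 74.70·83.50) / 920.7 = 7168/920.7 = 7.785 mg/L.
Travel time t = 15.1·1000 / 1.1 = 13730 s = 3.813 h.
Half-life 0.651 d → k = ln 2 / 0.651 = 1.065 d⁻¹.
Decay over the reach: 7.785·exp(−kt) = 7.785·0.8444 = 6.574 mg/L.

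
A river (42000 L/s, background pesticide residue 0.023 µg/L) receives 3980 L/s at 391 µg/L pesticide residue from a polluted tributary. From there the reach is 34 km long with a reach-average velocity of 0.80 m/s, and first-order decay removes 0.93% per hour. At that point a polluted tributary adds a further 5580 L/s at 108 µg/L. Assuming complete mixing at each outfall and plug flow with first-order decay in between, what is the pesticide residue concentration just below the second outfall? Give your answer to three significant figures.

38.7 µg/L

Mass balance: C = (42000·0.02300 + 3980·391.0) / 45980 = 1557000/45980 = 33.87 µg/L; combined flow 45980 L/s.
Travel time t = 34·1000 / 0.80 = 42500 s = 11.81 h.
0.93%/h lost → k = −ln(1 − 0.0093) = 0.009344 h⁻¹.
After decay, C = 33.87 × e^(−kt) = 33.87 × 0.8956 = 30.33 µg/L.
At the second outfall, C = (45980·30.33 + 5580·108.0) / (45980 + 5580) = 38.73 µg/L.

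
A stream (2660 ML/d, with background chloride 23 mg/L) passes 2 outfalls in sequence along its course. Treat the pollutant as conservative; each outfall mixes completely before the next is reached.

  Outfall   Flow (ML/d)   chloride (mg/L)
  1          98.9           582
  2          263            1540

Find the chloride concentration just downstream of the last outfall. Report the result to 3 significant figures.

Outfall 1: combined Q = 2759 ML/d; C = (2660·23.00 + 98.90·582.0)/2759 = 43.04 mg/L.
Outfall 2: combined Q = 3022 ML/d; C = (2759·43.04 + 263.0·1540)/3022 = 173.3 mg/L.

173 mg/L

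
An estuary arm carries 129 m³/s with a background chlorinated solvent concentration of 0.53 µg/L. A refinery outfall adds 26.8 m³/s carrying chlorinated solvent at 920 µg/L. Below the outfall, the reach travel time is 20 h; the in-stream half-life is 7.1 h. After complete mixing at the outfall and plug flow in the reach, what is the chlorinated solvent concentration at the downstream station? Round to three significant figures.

Flow-weighted average: C = (129.0·0.5300 + 26.80·920.0) / 155.8 = 24720/155.8 = 158.7 µg/L.
Half-life 7.1 h → k = ln 2 / 7.1 = 0.09763 h⁻¹ = 2.343 d⁻¹.
After decay, C = 158.7 × e^(−kt) = 158.7 × 0.1419 = 22.52 µg/L.

22.5 µg/L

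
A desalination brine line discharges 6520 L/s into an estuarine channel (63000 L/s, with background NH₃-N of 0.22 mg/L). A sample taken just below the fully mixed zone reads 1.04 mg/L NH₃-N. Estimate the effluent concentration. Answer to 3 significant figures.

Mass balance: 63000·0.2200 + 6520·Cₑ = 69520·1.040
→ Cₑ = (69520·1.040 − 63000·0.2200) / 6520 = 8.963 mg/L.

8.96 mg/L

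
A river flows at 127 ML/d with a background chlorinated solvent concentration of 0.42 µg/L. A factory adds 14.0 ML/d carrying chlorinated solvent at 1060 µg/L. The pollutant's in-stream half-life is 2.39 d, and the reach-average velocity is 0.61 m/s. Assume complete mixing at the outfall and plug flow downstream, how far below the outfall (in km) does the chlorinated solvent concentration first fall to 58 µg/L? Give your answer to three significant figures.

109 km

Conservation of mass: C = (127.0·0.4200 + 14.00·1060) / 141.0 = 14890/141.0 = 105.6 µg/L.
Half-life 2.39 d → k = ln 2 / 2.39 = 0.2900 d⁻¹.
Set 105.6·exp(−k·t) = 58 → t = ln(105.6/58)/k = 178600 s = 49.61 h.
Distance = v·t = 0.61·178600 = 108900 m = 108.9 km.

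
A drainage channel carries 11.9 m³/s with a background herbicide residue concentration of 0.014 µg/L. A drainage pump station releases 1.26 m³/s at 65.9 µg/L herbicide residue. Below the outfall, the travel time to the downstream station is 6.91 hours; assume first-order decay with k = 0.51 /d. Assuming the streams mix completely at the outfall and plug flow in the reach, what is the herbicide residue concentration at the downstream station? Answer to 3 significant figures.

Flow-weighted average: C = (11.90·0.01400 + 1.260·65.90) / 13.16 = 83.20/13.16 = 6.322 µg/L.
After decay, C = 6.322 × e^(−kt) = 6.322 × 0.8634 = 5.459 µg/L.

5.46 µg/L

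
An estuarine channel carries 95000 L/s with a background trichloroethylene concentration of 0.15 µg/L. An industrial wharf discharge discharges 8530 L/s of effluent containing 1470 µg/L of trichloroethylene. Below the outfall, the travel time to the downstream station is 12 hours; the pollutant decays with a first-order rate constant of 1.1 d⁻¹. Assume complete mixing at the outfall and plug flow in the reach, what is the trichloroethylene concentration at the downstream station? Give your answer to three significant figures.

70.0 µg/L

After mixing, C = (95000·0.1500 + 8530·1470) / 103500 = 12550000/103500 = 121.3 µg/L.
Decay over the reach: 121.3·exp(−kt) = 121.3·0.5769 = 69.96 µg/L.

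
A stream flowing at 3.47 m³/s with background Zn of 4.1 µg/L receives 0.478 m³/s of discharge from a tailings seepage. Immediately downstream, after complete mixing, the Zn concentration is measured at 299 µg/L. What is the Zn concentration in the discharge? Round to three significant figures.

2440 µg/L

Mass balance: 3.470·4.100 + 0.4780·Cₑ = 3.948·299.0
→ Cₑ = (3.948·299.0 − 3.470·4.100) / 0.4780 = 2440 µg/L.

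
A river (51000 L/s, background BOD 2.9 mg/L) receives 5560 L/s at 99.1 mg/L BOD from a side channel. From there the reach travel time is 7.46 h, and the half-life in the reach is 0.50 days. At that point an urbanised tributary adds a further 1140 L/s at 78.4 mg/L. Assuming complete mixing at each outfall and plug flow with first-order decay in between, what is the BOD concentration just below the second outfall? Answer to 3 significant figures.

Conservation of mass: C = (51000·2.900 + 5560·99.10) / 56560 = 698900/56560 = 12.36 mg/L; combined flow 56560 L/s.
Half-life 0.50 d → k = ln 2 / 0.50 = 1.386 d⁻¹.
Decay over the reach: 12.36·exp(−kt) = 12.36·0.6499 = 8.031 mg/L.
At the second outfall, C = (56560·8.031 + 1140·78.40) / (56560 + 1140) = 9.421 mg/L.

9.42 mg/L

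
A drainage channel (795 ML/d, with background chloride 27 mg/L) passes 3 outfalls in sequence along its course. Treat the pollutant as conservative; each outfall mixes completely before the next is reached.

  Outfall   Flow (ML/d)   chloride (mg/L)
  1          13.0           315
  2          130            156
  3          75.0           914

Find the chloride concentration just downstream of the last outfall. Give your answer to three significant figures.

113 mg/L

Outfall 1: combined Q = 808.0 ML/d; C = (795.0·27.00 + 13.00·315.0)/808.0 = 31.63 mg/L.
Outfall 2: combined Q = 938.0 ML/d; C = (808.0·31.63 + 130.0·156.0)/938.0 = 48.87 mg/L.
Outfall 3: combined Q = 1013 ML/d; C = (938.0·48.87 + 75.00·914.0)/1013 = 112.9 mg/L.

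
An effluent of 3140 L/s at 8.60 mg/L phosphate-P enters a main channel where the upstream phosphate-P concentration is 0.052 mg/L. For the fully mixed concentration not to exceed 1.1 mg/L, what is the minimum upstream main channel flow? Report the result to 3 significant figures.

Set C_mix = 1.1: (Q·0.05200 + 3140·8.600) / (Q + 3140) = 1.1
→ Q = 3140·(8.600 − 1.1)/(1.1 − 0.05200) = 22470 L/s.

22500 L/s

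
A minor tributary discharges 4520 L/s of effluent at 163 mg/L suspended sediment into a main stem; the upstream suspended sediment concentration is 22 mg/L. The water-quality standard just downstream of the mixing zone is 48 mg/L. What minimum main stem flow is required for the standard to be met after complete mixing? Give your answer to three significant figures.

20000 L/s

Set C_mix = 48: (Q·22.00 + 4520·163.0) / (Q + 4520) = 48
→ Q = 4520·(163.0 − 48)/(48 − 22.00) = 19990 L/s.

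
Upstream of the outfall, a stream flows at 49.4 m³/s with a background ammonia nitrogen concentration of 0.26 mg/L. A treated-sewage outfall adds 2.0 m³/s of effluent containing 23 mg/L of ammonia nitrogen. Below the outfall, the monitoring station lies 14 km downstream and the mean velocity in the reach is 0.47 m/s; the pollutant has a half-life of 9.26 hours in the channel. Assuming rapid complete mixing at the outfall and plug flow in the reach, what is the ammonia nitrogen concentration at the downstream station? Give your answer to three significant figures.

Mass balance: C = (49.40·0.2600 + 2.000·23.00) / 51.40 = 58.84/51.40 = 1.145 mg/L.
Travel time t = 14·1000 / 0.47 = 29790 s = 8.274 h.
Half-life 9.26 h → k = ln 2 / 9.26 = 0.07485 h⁻¹ = 1.796 d⁻¹.
First-order decay: C = 1.145·exp(−k·t) = 1.145·0.5383 = 0.6162 mg/L.

0.616 mg/L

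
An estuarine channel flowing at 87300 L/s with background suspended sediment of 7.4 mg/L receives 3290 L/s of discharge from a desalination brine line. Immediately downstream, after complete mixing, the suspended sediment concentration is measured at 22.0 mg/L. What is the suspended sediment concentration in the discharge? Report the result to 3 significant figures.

Mass balance: 87300·7.400 + 3290·Cₑ = 90590·22.00
→ Cₑ = (90590·22.00 − 87300·7.400) / 3290 = 409.4 mg/L.

409 mg/L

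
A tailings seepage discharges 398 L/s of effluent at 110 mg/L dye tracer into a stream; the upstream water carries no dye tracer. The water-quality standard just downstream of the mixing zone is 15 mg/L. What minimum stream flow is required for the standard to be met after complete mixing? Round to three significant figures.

2520 L/s

Set C_mix = 15: (Q·0 + 398.0·110.0) / (Q + 398.0) = 15
→ Q = 398.0·(110.0 − 15)/(15 − 0) = 2521 L/s.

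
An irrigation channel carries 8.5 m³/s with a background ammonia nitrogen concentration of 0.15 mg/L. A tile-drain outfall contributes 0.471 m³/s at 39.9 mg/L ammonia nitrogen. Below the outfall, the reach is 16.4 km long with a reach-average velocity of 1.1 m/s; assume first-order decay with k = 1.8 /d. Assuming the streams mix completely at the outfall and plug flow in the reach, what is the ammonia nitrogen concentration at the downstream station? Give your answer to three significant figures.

1.64 mg/L

Flow-weighted average: C = (8.500·0.1500 + 0.4710·39.90) / 8.971 = 20.07/8.971 = 2.237 mg/L.
Travel time t = 16.4·1000 / 1.1 = 14910 s = 4.141 h.
Applying C = C₀e^(−kt): 2.237 × 0.7330 = 1.640 mg/L.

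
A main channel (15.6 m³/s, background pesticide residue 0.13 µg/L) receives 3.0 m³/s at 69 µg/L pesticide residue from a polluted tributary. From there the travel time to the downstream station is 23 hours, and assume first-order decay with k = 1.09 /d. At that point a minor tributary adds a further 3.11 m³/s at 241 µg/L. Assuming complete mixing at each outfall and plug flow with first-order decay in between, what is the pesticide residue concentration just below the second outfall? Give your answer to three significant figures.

37.9 µg/L

Flow-weighted average: C = (15.60·0.1300 + 3.000·69.00) / 18.60 = 209.0/18.60 = 11.24 µg/L; combined flow 18.60 m³/s.
Decay over the reach: 11.24·exp(−kt) = 11.24·0.3518 = 3.954 µg/L.
Second outfall: C = (18.60·3.954 + 3.110·241.0)/21.71 = 37.91 µg/L.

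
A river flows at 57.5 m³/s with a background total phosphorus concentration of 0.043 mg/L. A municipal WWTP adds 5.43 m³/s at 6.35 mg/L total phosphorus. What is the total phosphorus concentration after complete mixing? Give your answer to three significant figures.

Mixed concentration C = ΣQC/ΣQ = (57.50·0.04300 + 5.430·6.350) / 62.93 = 36.95/62.93 = 0.5872 mg/L.

0.587 mg/L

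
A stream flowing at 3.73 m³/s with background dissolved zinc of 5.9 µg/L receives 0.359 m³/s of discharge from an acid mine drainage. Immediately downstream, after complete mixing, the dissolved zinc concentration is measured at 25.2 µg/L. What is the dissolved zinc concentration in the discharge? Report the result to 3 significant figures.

Mass balance: 3.730·5.900 + 0.3590·Cₑ = 4.089·25.20
→ Cₑ = (4.089·25.20 − 3.730·5.900) / 0.3590 = 225.7 µg/L.

226 µg/L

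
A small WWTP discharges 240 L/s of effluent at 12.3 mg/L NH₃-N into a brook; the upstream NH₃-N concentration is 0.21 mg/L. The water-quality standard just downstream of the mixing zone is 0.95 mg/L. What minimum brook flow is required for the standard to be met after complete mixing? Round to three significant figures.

Set C_mix = 0.95: (Q·0.2100 + 240.0·12.30) / (Q + 240.0) = 0.95
→ Q = 240.0·(12.30 − 0.95)/(0.95 − 0.2100) = 3681 L/s.

3680 L/s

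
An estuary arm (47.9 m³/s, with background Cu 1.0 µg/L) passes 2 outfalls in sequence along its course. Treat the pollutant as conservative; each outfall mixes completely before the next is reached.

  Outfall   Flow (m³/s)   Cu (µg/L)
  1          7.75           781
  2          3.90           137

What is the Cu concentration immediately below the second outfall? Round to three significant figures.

111 µg/L

After outfall 1: Q = 47.90 + 7.750 = 55.65 m³/s; C = (47.90·1.000 + 7.750·781.0)/55.65 = 109.6 µg/L.
After outfall 2: Q = 55.65 + 3.900 = 59.55 m³/s; C = (55.65·109.6 + 3.900·137.0)/59.55 = 111.4 µg/L.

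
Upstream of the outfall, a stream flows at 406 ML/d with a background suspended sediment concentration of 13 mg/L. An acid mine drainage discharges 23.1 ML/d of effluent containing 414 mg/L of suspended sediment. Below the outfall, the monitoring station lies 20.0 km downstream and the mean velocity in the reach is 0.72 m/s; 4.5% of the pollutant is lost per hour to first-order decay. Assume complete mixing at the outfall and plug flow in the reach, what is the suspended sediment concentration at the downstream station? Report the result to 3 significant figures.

24.2 mg/L

Mixed concentration C = ΣQC/ΣQ = (406.0·13.00 + 23.10·414.0) / 429.1 = 14840/429.1 = 34.59 mg/L.
Travel time t = 20.0·1000 / 0.72 = 27780 s = 7.716 h.
4.5%/h lost → k = −ln(1 − 0.045) = 0.04604 h⁻¹.
First-order decay: C = 34.59·exp(−k·t) = 34.59·0.7010 = 24.24 mg/L.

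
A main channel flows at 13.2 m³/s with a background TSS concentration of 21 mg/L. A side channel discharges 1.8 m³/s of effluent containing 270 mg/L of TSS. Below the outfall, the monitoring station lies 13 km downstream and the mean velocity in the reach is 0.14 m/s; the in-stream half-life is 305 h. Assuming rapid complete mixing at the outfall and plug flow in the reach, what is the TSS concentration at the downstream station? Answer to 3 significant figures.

Conservation of mass: C = (13.20·21.00 + 1.800·270.0) / 15.00 = 763.2/15.00 = 50.88 mg/L.
Travel time t = 13·1000 / 0.14 = 92860 s = 25.79 h.
Half-life 305 h → k = ln 2 / 305 = 0.002273 h⁻¹ = 0.05454 d⁻¹.
Applying C = C₀e^(−kt): 50.88 × 0.9431 = 47.98 mg/L.

48.0 mg/L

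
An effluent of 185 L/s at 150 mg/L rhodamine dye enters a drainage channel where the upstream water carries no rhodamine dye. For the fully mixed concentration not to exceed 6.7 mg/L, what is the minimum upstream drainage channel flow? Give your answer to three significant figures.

Set C_mix = 6.7: (Q·0 + 185.0·150.0) / (Q + 185.0) = 6.7
→ Q = 185.0·(150.0 − 6.7)/(6.7 − 0) = 3957 L/s.

3960 L/s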